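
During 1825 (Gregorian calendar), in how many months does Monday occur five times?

4

A month of length L has five Mondays iff its first Monday is on day ≤ L−28 (so day 1–3 in a 31-day month, 1–2 in a 30-day month, day 1 in a leap February).
Checking each month of 1825: Jan starts Sat (31d) ✓; Feb starts Tue (28d); Mar starts Tue (31d); Apr starts Fri (30d); May starts Sun (31d) ✓; Jun starts Wed (30d); Jul starts Fri (31d); Aug starts Mon (31d) ✓; Sep starts Thu (30d); Oct starts Sat (31d) ✓; Nov starts Tue (30d); Dec starts Thu (31d).
Five-Monday months: January, May, August, October → 4.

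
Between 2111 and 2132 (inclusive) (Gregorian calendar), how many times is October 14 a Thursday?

Track October 14's weekday year by year (advancing +1, or +2 across a Feb 29):
  2111: Wed  2112: Fri (+2)  2113: Sat (+1)  2114: Sun (+1)  2115: Mon (+1)
  2116: Wed (+2)  2117: Thu (+1) ✓  2118: Fri (+1)  2119: Sat (+1)  2120: Mon (+2)
  2121: Tue (+1)  2122: Wed (+1)  2123: Thu (+1) ✓  2124: Sat (+2)  2125: Sun (+1)
  2126: Mon (+1)  2127: Tue (+1)  2128: Thu (+2) ✓  2129: Fri (+1)  2130: Sat (+1)
  2131: Sun (+1)  2132: Tue (+2)
Thursday years: 2117, 2123, 2128 — 3 in total.

3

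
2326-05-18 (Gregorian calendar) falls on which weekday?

Tuesday

January 1, 2326 is a Friday.
May 18 is day 138 of the year, i.e. 137 days after Jan 1.
137 mod 7 = 4, so advance 4 weekdays from Friday: Tuesday.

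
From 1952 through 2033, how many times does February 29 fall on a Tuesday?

3

Leap years in 1952–2033: 21 of them.
Feb 29 weekday advances by 5 (mod 7) from one leap year to the next four years later (or differs when a century non-leap intervenes).
Leap-day weekdays: 1952:Fri 1956:Wed 1960:Mon 1964:Sat 1968:Thu 1972:Tue✓ 1976:Sun 1980:Fri 1984:Wed 1988:Mon 1992:Sat 1996:Thu 2000:Tue✓ 2004:Sun 2008:Fri 2012:Wed 2016:Mon 2020:Sat 2024:Thu 2028:Tue✓ 2032:Sun
Tuesday: 1972, 2000, 2028 → 3.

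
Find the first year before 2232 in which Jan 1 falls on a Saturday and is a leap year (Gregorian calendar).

2220

Jan 1 advances by 2 weekdays after a leap year and by 1 after a common year.
2232: Jan 1 is Sunday (leap).
2231: Saturday
2230: Friday
2229: Thursday
2228: Tuesday (leap)
2227: Monday
2226: Sunday
2225: Saturday
2224: Thursday (leap)
2223: Wednesday
2222: Tuesday
2221: Monday
2220: Saturday (leap)
2220 begins on a Saturday and is a leap year.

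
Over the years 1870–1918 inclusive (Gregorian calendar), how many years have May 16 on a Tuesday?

8

Track May 16's weekday year by year (advancing +1, or +2 across a Feb 29):
  1870: Mon  1871: Tue (+1) ✓  1872: Thu (+2)  1873: Fri (+1)  1874: Sat (+1)
  1875: Sun (+1)  1876: Tue (+2) ✓  1877: Wed (+1)  1878: Thu (+1)  1879: Fri (+1)
  1880: Sun (+2)  1881: Mon (+1)  1882: Tue (+1) ✓  1883: Wed (+1)  … (21 more years) …
  1905: Tue (+1) ✓  1906: Wed (+1)  1907: Thu (+1)  1908: Sat (+2)  1909: Sun (+1)
  1910: Mon (+1)  1911: Tue (+1) ✓  1912: Thu (+2)  1913: Fri (+1)  1914: Sat (+1)
  1915: Sun (+1)  1916: Tue (+2) ✓  1917: Wed (+1)  1918: Thu (+1)
Tuesday years: 1871, 1876, 1882, 1893, 1899, 1905, 1911, 1916 — 8 in total.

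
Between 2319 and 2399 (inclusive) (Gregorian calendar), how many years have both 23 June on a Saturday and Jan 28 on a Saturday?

Check each year's weekday for 23 June and Jan 28:
  2319: Mon/Tue  2320: Wed/Wed  2321: Thu/Fri  2322: Fri/Sat  2323: Sat/Sun  2324: Mon/Mon  2325: Tue/Wed  2326: Wed/Thu  2327: Thu/Fri  2328: Sat/Sat ✓  2329: Sun/Mon  2330: Mon/Tue  2331: Tue/Wed  2332: Thu/Thu  …(53 more)…  2386: Mon/Tue  2387: Tue/Wed  2388: Thu/Thu  2389: Fri/Sat  2390: Sat/Sun  2391: Sun/Mon  2392: Tue/Tue  2393: Wed/Thu  2394: Thu/Fri  2395: Fri/Sat  2396: Sun/Sun  2397: Mon/Tue  2398: Tue/Wed  2399: Wed/Thu
Both conditions hold in: 2328, 2356, 2384 — 3.

3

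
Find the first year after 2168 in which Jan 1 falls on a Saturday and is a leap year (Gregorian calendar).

Jan 1 advances by 2 weekdays after a leap year and by 1 after a common year.
2168: Jan 1 is Friday (leap).
2169: Sunday
2170: Monday
2171: Tuesday
2172: Wednesday (leap)
2173: Friday
2174: Saturday
2175: Sunday
2176: Monday (leap)
2177: Wednesday
2178: Thursday
2179: Friday
2180: Saturday (leap)
2180 begins on a Saturday and is a leap year.

2180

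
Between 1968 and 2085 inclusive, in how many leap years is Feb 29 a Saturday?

Leap years in 1968–2085: 30 of them.
Feb 29 weekday advances by 5 (mod 7) from one leap year to the next four years later (or differs when a century non-leap intervenes).
Leap-day weekdays: 1968:Thu 1972:Tue 1976:Sun 1980:Fri 1984:Wed 1988:Mon 1992:Sat✓ 1996:Thu 2000:Tue 2004:Sun 2008:Fri 2012:Wed 2016:Mon …(4 more)… 2036:Fri 2040:Wed 2044:Mon 2048:Sat✓ 2052:Thu 2056:Tue 2060:Sun 2064:Fri 2068:Wed 2072:Mon 2076:Sat✓ 2080:Thu 2084:Tue
Saturday: 1992, 2020, 2048, 2076 → 4.

4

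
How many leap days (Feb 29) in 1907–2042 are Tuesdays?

5

Leap years in 1907–2042: 34 of them.
Feb 29 weekday advances by 5 (mod 7) from one leap year to the next four years later (or differs when a century non-leap intervenes).
Leap-day weekdays: 1908:Sat 1912:Thu 1916:Tue✓ 1920:Sun 1924:Fri 1928:Wed 1932:Mon 1936:Sat 1940:Thu 1944:Tue✓ 1948:Sun 1952:Fri 1956:Wed …(8 more)… 1992:Sat 1996:Thu 2000:Tue✓ 2004:Sun 2008:Fri 2012:Wed 2016:Mon 2020:Sat 2024:Thu 2028:Tue✓ 2032:Sun 2036:Fri 2040:Wed
Tuesday: 1916, 1944, 1972, 2000, 2028 → 5.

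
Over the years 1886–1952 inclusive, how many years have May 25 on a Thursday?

10

Track May 25's weekday year by year (advancing +1, or +2 across a Feb 29):
  1886: Tue  1887: Wed (+1)  1888: Fri (+2)  1889: Sat (+1)  1890: Sun (+1)
  1891: Mon (+1)  1892: Wed (+2)  1893: Thu (+1) ✓  1894: Fri (+1)  1895: Sat (+1)
  1896: Mon (+2)  1897: Tue (+1)  1898: Wed (+1)  1899: Thu (+1) ✓  … (39 more years) …
  1939: Thu (+1) ✓  1940: Sat (+2)  1941: Sun (+1)  1942: Mon (+1)  1943: Tue (+1)
  1944: Thu (+2) ✓  1945: Fri (+1)  1946: Sat (+1)  1947: Sun (+1)  1948: Tue (+2)
  1949: Wed (+1)  1950: Thu (+1) ✓  1951: Fri (+1)  1952: Sun (+2)
Thursday years: 1893, 1899, 1905, 1911, 1916, 1922, 1933, 1939, 1944, 1950 — 10 in total.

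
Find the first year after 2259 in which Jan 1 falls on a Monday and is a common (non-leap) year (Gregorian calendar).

2266

Jan 1 advances by 2 weekdays after a leap year and by 1 after a common year.
2259: Jan 1 is Saturday.
2260: Sunday (leap)
2261: Tuesday
2262: Wednesday
2263: Thursday
2264: Friday (leap)
2265: Sunday
2266: Monday
2266 begins on a Monday and is a common year.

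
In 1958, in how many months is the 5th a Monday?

Check the 5th of each month of 1958: Jan 5: Sun, Feb 5: Wed, Mar 5: Wed, Apr 5: Sat, May 5: Mon, Jun 5: Thu, Jul 5: Sat, Aug 5: Tue, Sep 5: Fri, Oct 5: Sun, Nov 5: Wed, Dec 5: Fri.
Monday occurs in May — 1 month.

1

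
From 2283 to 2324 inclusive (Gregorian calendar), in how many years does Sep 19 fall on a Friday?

Track Sep 19's weekday year by year (advancing +1, or +2 across a Feb 29):
  2283: Wed  2284: Fri (+2) ✓  2285: Sat (+1)  2286: Sun (+1)  2287: Mon (+1)
  2288: Wed (+2)  2289: Thu (+1)  2290: Fri (+1) ✓  2291: Sat (+1)  2292: Mon (+2)
  2293: Tue (+1)  2294: Wed (+1)  2295: Thu (+1)  2296: Sat (+2)  … (14 more years) …
  2311: Tue (+1)  2312: Thu (+2)  2313: Fri (+1) ✓  2314: Sat (+1)  2315: Sun (+1)
  2316: Tue (+2)  2317: Wed (+1)  2318: Thu (+1)  2319: Fri (+1) ✓  2320: Sun (+2)
  2321: Mon (+1)  2322: Tue (+1)  2323: Wed (+1)  2324: Fri (+2) ✓
Friday years: 2284, 2290, 2302, 2313, 2319, 2324 — 6 in total.

6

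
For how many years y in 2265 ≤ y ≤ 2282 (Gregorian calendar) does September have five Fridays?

6

September has 30 days; it has five Fridays when Friday falls among the first (month-length − 28) days — i.e. when September 1 is one of Friday/Thursday.
September 1 by year: 2265:Fri✓ 2266:Sat 2267:Sun 2268:Tue 2269:Wed 2270:Thu✓ 2271:Fri✓ 2272:Sun 2273:Mon 2274:Tue 2275:Wed 2276:Fri✓ 2277:Sat 2278:Sun 2279:Mon 2280:Wed 2281:Thu✓ 2282:Fri✓
Years with five Fridays: 2265, 2270, 2271, 2276, 2281, 2282 → 6.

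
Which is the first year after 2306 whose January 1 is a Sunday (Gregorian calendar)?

Jan 1 advances by 2 weekdays after a leap year and by 1 after a common year.
2306: Jan 1 is Monday.
2307: Tuesday
2308: Wednesday (leap)
2309: Friday
2310: Saturday
2311: Sunday
2311 begins on a Sunday

2311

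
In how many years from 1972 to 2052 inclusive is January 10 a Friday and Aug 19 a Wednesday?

Check each year's weekday for January 10 and Aug 19:
  1972: Mon/Sat  1973: Wed/Sun  1974: Thu/Mon  1975: Fri/Tue  1976: Sat/Thu  1977: Mon/Fri  1978: Tue/Sat  1979: Wed/Sun  1980: Thu/Tue  1981: Sat/Wed  1982: Sun/Thu  1983: Mon/Fri  1984: Tue/Sun  1985: Thu/Mon  …(53 more)…  2039: Mon/Fri  2040: Tue/Sun  2041: Thu/Mon  2042: Fri/Tue  2043: Sat/Wed  2044: Sun/Fri  2045: Tue/Sat  2046: Wed/Sun  2047: Thu/Mon  2048: Fri/Wed ✓  2049: Sun/Thu  2050: Mon/Fri  2051: Tue/Sat  2052: Wed/Mon
Both conditions hold in: 1992, 2020, 2048 — 3.

3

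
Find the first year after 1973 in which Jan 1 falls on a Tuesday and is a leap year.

1980

Jan 1 advances by 2 weekdays after a leap year and by 1 after a common year.
1973: Jan 1 is Monday.
1974: Tuesday
1975: Wednesday
1976: Thursday (leap)
1977: Saturday
1978: Sunday
1979: Monday
1980: Tuesday (leap)
1980 begins on a Tuesday and is a leap year.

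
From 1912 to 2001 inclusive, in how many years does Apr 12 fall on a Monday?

Track Apr 12's weekday year by year (advancing +1, or +2 across a Feb 29):
  1912: Fri  1913: Sat (+1)  1914: Sun (+1)  1915: Mon (+1) ✓  1916: Wed (+2)
  1917: Thu (+1)  1918: Fri (+1)  1919: Sat (+1)  1920: Mon (+2) ✓  1921: Tue (+1)
  1922: Wed (+1)  1923: Thu (+1)  1924: Sat (+2)  1925: Sun (+1)  … (62 more years) …
  1988: Tue (+2)  1989: Wed (+1)  1990: Thu (+1)  1991: Fri (+1)  1992: Sun (+2)
  1993: Mon (+1) ✓  1994: Tue (+1)  1995: Wed (+1)  1996: Fri (+2)  1997: Sat (+1)
  1998: Sun (+1)  1999: Mon (+1) ✓  2000: Wed (+2)  2001: Thu (+1)
Monday years: 1915, 1920, 1926, 1937, 1943, 1948, 1954, 1965, 1971, 1976, 1982, 1993, 1999 — 13 in total.

13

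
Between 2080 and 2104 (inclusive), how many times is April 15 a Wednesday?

Track April 15's weekday year by year (advancing +1, or +2 across a Feb 29):
  2080: Mon  2081: Tue (+1)  2082: Wed (+1) ✓  2083: Thu (+1)  2084: Sat (+2)
  2085: Sun (+1)  2086: Mon (+1)  2087: Tue (+1)  2088: Thu (+2)  2089: Fri (+1)
  2090: Sat (+1)  2091: Sun (+1)  2092: Tue (+2)  2093: Wed (+1) ✓  2094: Thu (+1)
  2095: Fri (+1)  2096: Sun (+2)  2097: Mon (+1)  2098: Tue (+1)  2099: Wed (+1) ✓
  2100: Thu (+1)  2101: Fri (+1)  2102: Sat (+1)  2103: Sun (+1)  2104: Tue (+2)
Wednesday years: 2082, 2093, 2099 — 3 in total.

3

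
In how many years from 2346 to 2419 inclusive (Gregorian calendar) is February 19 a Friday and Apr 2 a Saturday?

3

Check each year's weekday for February 19 and Apr 2:
  2346: Tue/Tue  2347: Wed/Wed  2348: Thu/Fri  2349: Sat/Sat  2350: Sun/Sun  2351: Mon/Mon  2352: Tue/Wed  2353: Thu/Thu  2354: Fri/Fri  2355: Sat/Sat  2356: Sun/Mon  2357: Tue/Tue  2358: Wed/Wed  2359: Thu/Thu  …(46 more)…  2406: Sun/Sun  2407: Mon/Mon  2408: Tue/Wed  2409: Thu/Thu  2410: Fri/Fri  2411: Sat/Sat  2412: Sun/Mon  2413: Tue/Tue  2414: Wed/Wed  2415: Thu/Thu  2416: Fri/Sat ✓  2417: Sun/Sun  2418: Mon/Mon  2419: Tue/Tue
Both conditions hold in: 2360, 2388, 2416 — 3.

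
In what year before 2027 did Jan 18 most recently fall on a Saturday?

2025

From one year to the next, a fixed date's weekday advances by 1, or by 2 when a Feb 29 lies between the two dates.
2027: January 18 is Monday.
2026: Sunday (−1)
2025: Saturday (−1)
Jan 18 falls on a Saturday in 2025.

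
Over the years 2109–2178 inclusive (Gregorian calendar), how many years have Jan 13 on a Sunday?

10

Track Jan 13's weekday year by year (advancing +1, or +2 across a Feb 29):
  2109: Sun ✓  2110: Mon (+1)  2111: Tue (+1)  2112: Wed (+1)  2113: Fri (+2)
  2114: Sat (+1)  2115: Sun (+1) ✓  2116: Mon (+1)  2117: Wed (+2)  2118: Thu (+1)
  2119: Fri (+1)  2120: Sat (+1)  2121: Mon (+2)  2122: Tue (+1)  … (42 more years) …
  2165: Sun (+2) ✓  2166: Mon (+1)  2167: Tue (+1)  2168: Wed (+1)  2169: Fri (+2)
  2170: Sat (+1)  2171: Sun (+1) ✓  2172: Mon (+1)  2173: Wed (+2)  2174: Thu (+1)
  2175: Fri (+1)  2176: Sat (+1)  2177: Mon (+2)  2178: Tue (+1)
Sunday years: 2109, 2115, 2126, 2132, 2137, 2143, 2154, 2160, 2165, 2171 — 10 in total.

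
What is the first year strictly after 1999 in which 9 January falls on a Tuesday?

From one year to the next, a fixed date's weekday advances by 1, or by 2 when a Feb 29 lies between the two dates.
1999: January 9 is Saturday.
2000: Sunday (+1)
2001: Tuesday (+2)
9 January falls on a Tuesday in 2001.

2001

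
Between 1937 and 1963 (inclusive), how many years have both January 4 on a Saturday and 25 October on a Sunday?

Check each year's weekday for January 4 and 25 October:
  1937: Mon/Mon  1938: Tue/Tue  1939: Wed/Wed  1940: Thu/Fri  1941: Sat/Sat  1942: Sun/Sun  1943: Mon/Mon  1944: Tue/Wed  1945: Thu/Thu  1946: Fri/Fri  1947: Sat/Sat  1948: Sun/Mon  1949: Tue/Tue  1950: Wed/Wed  1951: Thu/Thu  1952: Fri/Sat  1953: Sun/Sun  1954: Mon/Mon  1955: Tue/Tue  1956: Wed/Thu  1957: Fri/Fri  1958: Sat/Sat  1959: Sun/Sun  1960: Mon/Tue  1961: Wed/Wed  1962: Thu/Thu  1963: Fri/Fri
Both conditions hold in: no year — 0.

0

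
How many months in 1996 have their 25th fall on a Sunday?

2

Check the 25th of each month of 1996: Jan 25: Thu, Feb 25: Sun, Mar 25: Mon, Apr 25: Thu, May 25: Sat, Jun 25: Tue, Jul 25: Thu, Aug 25: Sun, Sep 25: Wed, Oct 25: Fri, Nov 25: Mon, Dec 25: Wed.
Sunday occurs in February, August — 2 months.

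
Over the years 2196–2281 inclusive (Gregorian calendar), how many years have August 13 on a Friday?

12

Track August 13's weekday year by year (advancing +1, or +2 across a Feb 29):
  2196: Sat  2197: Sun (+1)  2198: Mon (+1)  2199: Tue (+1)  2200: Wed (+1)
  2201: Thu (+1)  2202: Fri (+1) ✓  2203: Sat (+1)  2204: Mon (+2)  2205: Tue (+1)
  2206: Wed (+1)  2207: Thu (+1)  2208: Sat (+2)  2209: Sun (+1)  … (58 more years) …
  2268: Thu (+2)  2269: Fri (+1) ✓  2270: Sat (+1)  2271: Sun (+1)  2272: Tue (+2)
  2273: Wed (+1)  2274: Thu (+1)  2275: Fri (+1) ✓  2276: Sun (+2)  2277: Mon (+1)
  2278: Tue (+1)  2279: Wed (+1)  2280: Fri (+2) ✓  2281: Sat (+1)
Friday years: 2202, 2213, 2219, 2224, 2230, 2241, 2247, 2252, 2258, 2269, 2275, 2280 — 12 in total.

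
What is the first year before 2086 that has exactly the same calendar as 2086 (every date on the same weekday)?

Two years share a calendar iff Jan 1 falls on the same weekday and both are leap or both are common. 2086: Jan 1 is Tuesday, common year.
2085: Jan 1 Monday, common
2084: Jan 1 Saturday, leap
2083: Jan 1 Friday, common
2082: Jan 1 Thursday, common
2081: Jan 1 Wednesday, common
2080: Jan 1 Monday, leap
2079: Jan 1 Sunday, common
2078: Jan 1 Saturday, common
2077: Jan 1 Friday, common
2076: Jan 1 Wednesday, leap
2075: Jan 1 Tuesday, common
2075 matches on both conditions.

2075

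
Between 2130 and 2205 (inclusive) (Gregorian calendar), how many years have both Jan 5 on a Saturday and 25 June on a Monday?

0

Check each year's weekday for Jan 5 and 25 June:
  2130: Thu/Sun  2131: Fri/Mon  2132: Sat/Wed  2133: Mon/Thu  2134: Tue/Fri  2135: Wed/Sat  2136: Thu/Mon  2137: Sat/Tue  2138: Sun/Wed  2139: Mon/Thu  2140: Tue/Sat  2141: Thu/Sun  2142: Fri/Mon  2143: Sat/Tue  …(48 more)…  2192: Thu/Mon  2193: Sat/Tue  2194: Sun/Wed  2195: Mon/Thu  2196: Tue/Sat  2197: Thu/Sun  2198: Fri/Mon  2199: Sat/Tue  2200: Sun/Wed  2201: Mon/Thu  2202: Tue/Fri  2203: Wed/Sat  2204: Thu/Mon  2205: Sat/Tue
Both conditions hold in: no year — 0.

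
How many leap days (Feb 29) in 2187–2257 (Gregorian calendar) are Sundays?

Leap years in 2187–2257: 17 of them.
Feb 29 weekday advances by 5 (mod 7) from one leap year to the next four years later (or differs when a century non-leap intervenes).
Leap-day weekdays: 2188:Fri 2192:Wed 2196:Mon 2204:Wed 2208:Mon 2212:Sat 2216:Thu 2220:Tue 2224:Sun✓ 2228:Fri 2232:Wed 2236:Mon 2240:Sat 2244:Thu 2248:Tue 2252:Sun✓ 2256:Fri
Sunday: 2224, 2252 → 2.

2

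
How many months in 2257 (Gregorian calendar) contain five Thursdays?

A month of length L has five Thursdays iff its first Thursday is on day ≤ L−28 (so day 1–3 in a 31-day month, 1–2 in a 30-day month, day 1 in a leap February).
Checking each month of 2257: Jan starts Thu (31d) ✓; Feb starts Sun (28d); Mar starts Sun (31d); Apr starts Wed (30d) ✓; May starts Fri (31d); Jun starts Mon (30d); Jul starts Wed (31d) ✓; Aug starts Sat (31d); Sep starts Tue (30d); Oct starts Thu (31d) ✓; Nov starts Sun (30d); Dec starts Tue (31d) ✓.
Five-Thursday months: January, April, July, October, December → 5.

5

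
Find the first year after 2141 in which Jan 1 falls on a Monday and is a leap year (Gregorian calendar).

2148

Jan 1 advances by 2 weekdays after a leap year and by 1 after a common year.
2141: Jan 1 is Sunday.
2142: Monday
2143: Tuesday
2144: Wednesday (leap)
2145: Friday
2146: Saturday
2147: Sunday
2148: Monday (leap)
2148 begins on a Monday and is a leap year.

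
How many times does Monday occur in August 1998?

August 1998 has 31 days and begins on Saturday.
The first Monday is August 3.
Mondays fall on 3, 10, 17, 24, 31 — that's 5.

5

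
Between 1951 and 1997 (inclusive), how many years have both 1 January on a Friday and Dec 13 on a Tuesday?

2

Check each year's weekday for 1 January and Dec 13:
  1951: Mon/Thu  1952: Tue/Sat  1953: Thu/Sun  1954: Fri/Mon  1955: Sat/Tue  1956: Sun/Thu  1957: Tue/Fri  1958: Wed/Sat  1959: Thu/Sun  1960: Fri/Tue ✓  1961: Sun/Wed  1962: Mon/Thu  1963: Tue/Fri  1964: Wed/Sun  …(19 more)…  1984: Sun/Thu  1985: Tue/Fri  1986: Wed/Sat  1987: Thu/Sun  1988: Fri/Tue ✓  1989: Sun/Wed  1990: Mon/Thu  1991: Tue/Fri  1992: Wed/Sun  1993: Fri/Mon  1994: Sat/Tue  1995: Sun/Wed  1996: Mon/Fri  1997: Wed/Sat
Both conditions hold in: 1960, 1988 — 2.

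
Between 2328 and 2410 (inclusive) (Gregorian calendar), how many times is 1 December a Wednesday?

12

Track 1 December's weekday year by year (advancing +1, or +2 across a Feb 29):
  2328: Sat  2329: Sun (+1)  2330: Mon (+1)  2331: Tue (+1)  2332: Thu (+2)
  2333: Fri (+1)  2334: Sat (+1)  2335: Sun (+1)  2336: Tue (+2)  2337: Wed (+1) ✓
  2338: Thu (+1)  2339: Fri (+1)  2340: Sun (+2)  2341: Mon (+1)  … (55 more years) …
  2397: Mon (+1)  2398: Tue (+1)  2399: Wed (+1) ✓  2400: Fri (+2)  2401: Sat (+1)
  2402: Sun (+1)  2403: Mon (+1)  2404: Wed (+2) ✓  2405: Thu (+1)  2406: Fri (+1)
  2407: Sat (+1)  2408: Mon (+2)  2409: Tue (+1)  2410: Wed (+1) ✓
Wednesday years: 2337, 2343, 2348, 2354, 2365, 2371, 2376, 2382, 2393, 2399, 2404, 2410 — 12 in total.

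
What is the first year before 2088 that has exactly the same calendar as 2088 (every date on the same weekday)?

Two years share a calendar iff Jan 1 falls on the same weekday and both are leap or both are common. 2088: Jan 1 is Thursday, leap year.
2087: Jan 1 Wednesday, common
2086: Jan 1 Tuesday, common
2085: Jan 1 Monday, common
2084: Jan 1 Saturday, leap
2083: Jan 1 Friday, common
2082: Jan 1 Thursday, common
2081: Jan 1 Wednesday, common
2080: Jan 1 Monday, leap
2079: Jan 1 Sunday, common
2078: Jan 1 Saturday, common
2077: Jan 1 Friday, common
2076: Jan 1 Wednesday, leap
2075: Jan 1 Tuesday, common
2074: Jan 1 Monday, common
2073: Jan 1 Sunday, common
2072: Jan 1 Friday, leap
2071: Jan 1 Thursday, common
2070: Jan 1 Wednesday, common
2069: Jan 1 Tuesday, common
2068: Jan 1 Sunday, leap
2067: Jan 1 Saturday, common
2066: Jan 1 Friday, common
2065: Jan 1 Thursday, common
2064: Jan 1 Tuesday, leap
2063: Jan 1 Monday, common
2062: Jan 1 Sunday, common
2061: Jan 1 Saturday, common
2060: Jan 1 Thursday, leap
2060 matches on both conditions.

2060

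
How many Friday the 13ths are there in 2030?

Check the 13th of each month of 2030: Jan 13: Sun, Feb 13: Wed, Mar 13: Wed, Apr 13: Sat, May 13: Mon, Jun 13: Thu, Jul 13: Sat, Aug 13: Tue, Sep 13: Fri, Oct 13: Sun, Nov 13: Wed, Dec 13: Fri.
Friday occurs in September, December — 2 months.

2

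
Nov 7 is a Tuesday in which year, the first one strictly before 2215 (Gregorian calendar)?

2209

From one year to the next, a fixed date's weekday advances by 1, or by 2 when a Feb 29 lies between the two dates.
2215: November 7 is Tuesday.
2214: Monday (−1)
2213: Sunday (−1)
2212: Saturday (−1)
2211: Thursday (−2)
2210: Wednesday (−1)
2209: Tuesday (−1)
Nov 7 falls on a Tuesday in 2209.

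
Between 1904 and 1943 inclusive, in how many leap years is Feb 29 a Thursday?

2

Leap years in 1904–1943: 10 of them.
Feb 29 weekday advances by 5 (mod 7) from one leap year to the next four years later (or differs when a century non-leap intervenes).
Leap-day weekdays: 1904:Mon 1908:Sat 1912:Thu✓ 1916:Tue 1920:Sun 1924:Fri 1928:Wed 1932:Mon 1936:Sat 1940:Thu✓
Thursday: 1912, 1940 → 2.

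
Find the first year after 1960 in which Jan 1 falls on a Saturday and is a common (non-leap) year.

1966

Jan 1 advances by 2 weekdays after a leap year and by 1 after a common year.
1960: Jan 1 is Friday (leap).
1961: Sunday
1962: Monday
1963: Tuesday
1964: Wednesday (leap)
1965: Friday
1966: Saturday
1966 begins on a Saturday and is a common year.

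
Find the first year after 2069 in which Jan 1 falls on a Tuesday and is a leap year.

Jan 1 advances by 2 weekdays after a leap year and by 1 after a common year.
2069: Jan 1 is Tuesday.
2070: Wednesday
2071: Thursday
2072: Friday (leap)
2073: Sunday
2074: Monday
2075: Tuesday
2076: Wednesday (leap)
2077: Friday
2078: Saturday
2079: Sunday
2080: Monday (leap)
2081: Wednesday
2082: Thursday
2083: Friday
2084: Saturday (leap)
2085: Monday
2086: Tuesday
2087: Wednesday
2088: Thursday (leap)
2089: Saturday
2090: Sunday
2091: Monday
2092: Tuesday (leap)
2092 begins on a Tuesday and is a leap year.

2092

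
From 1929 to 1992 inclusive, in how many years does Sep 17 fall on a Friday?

Track Sep 17's weekday year by year (advancing +1, or +2 across a Feb 29):
  1929: Tue  1930: Wed (+1)  1931: Thu (+1)  1932: Sat (+2)  1933: Sun (+1)
  1934: Mon (+1)  1935: Tue (+1)  1936: Thu (+2)  1937: Fri (+1) ✓  1938: Sat (+1)
  1939: Sun (+1)  1940: Tue (+2)  1941: Wed (+1)  1942: Thu (+1)  … (36 more years) …
  1979: Mon (+1)  1980: Wed (+2)  1981: Thu (+1)  1982: Fri (+1) ✓  1983: Sat (+1)
  1984: Mon (+2)  1985: Tue (+1)  1986: Wed (+1)  1987: Thu (+1)  1988: Sat (+2)
  1989: Sun (+1)  1990: Mon (+1)  1991: Tue (+1)  1992: Thu (+2)
Friday years: 1937, 1943, 1948, 1954, 1965, 1971, 1976, 1982 — 8 in total.

8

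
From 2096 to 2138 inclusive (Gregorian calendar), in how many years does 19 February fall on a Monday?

5

Track 19 February's weekday year by year (advancing +1, or +2 across a Feb 29):
  2096: Sun  2097: Tue (+2)  2098: Wed (+1)  2099: Thu (+1)  2100: Fri (+1)
  2101: Sat (+1)  2102: Sun (+1)  2103: Mon (+1) ✓  2104: Tue (+1)  2105: Thu (+2)
  2106: Fri (+1)  2107: Sat (+1)  2108: Sun (+1)  2109: Tue (+2)  … (15 more years) …
  2125: Mon (+2) ✓  2126: Tue (+1)  2127: Wed (+1)  2128: Thu (+1)  2129: Sat (+2)
  2130: Sun (+1)  2131: Mon (+1) ✓  2132: Tue (+1)  2133: Thu (+2)  2134: Fri (+1)
  2135: Sat (+1)  2136: Sun (+1)  2137: Tue (+2)  2138: Wed (+1)
Monday years: 2103, 2114, 2120, 2125, 2131 — 5 in total.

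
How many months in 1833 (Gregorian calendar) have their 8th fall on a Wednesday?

1

Check the 8th of each month of 1833: Jan 8: Tue, Feb 8: Fri, Mar 8: Fri, Apr 8: Mon, May 8: Wed, Jun 8: Sat, Jul 8: Mon, Aug 8: Thu, Sep 8: Sun, Oct 8: Tue, Nov 8: Fri, Dec 8: Sun.
Wednesday occurs in May — 1 month.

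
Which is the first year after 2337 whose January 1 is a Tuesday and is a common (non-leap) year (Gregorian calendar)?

Jan 1 advances by 2 weekdays after a leap year and by 1 after a common year.
2337: Jan 1 is Friday.
2338: Saturday
2339: Sunday
2340: Monday (leap)
2341: Wednesday
2342: Thursday
2343: Friday
2344: Saturday (leap)
2345: Monday
2346: Tuesday
2346 begins on a Tuesday and is a common year.

2346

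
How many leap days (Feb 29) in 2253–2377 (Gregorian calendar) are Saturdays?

5

Leap years in 2253–2377: 30 of them.
Feb 29 weekday advances by 5 (mod 7) from one leap year to the next four years later (or differs when a century non-leap intervenes).
Leap-day weekdays: 2256:Fri 2260:Wed 2264:Mon 2268:Sat✓ 2272:Thu 2276:Tue 2280:Sun 2284:Fri 2288:Wed 2292:Mon 2296:Sat✓ 2304:Mon 2308:Sat✓ …(4 more)… 2328:Wed 2332:Mon 2336:Sat✓ 2340:Thu 2344:Tue 2348:Sun 2352:Fri 2356:Wed 2360:Mon 2364:Sat✓ 2368:Thu 2372:Tue 2376:Sun
Saturday: 2268, 2296, 2308, 2336, 2364 → 5.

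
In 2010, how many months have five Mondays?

4

A month of length L has five Mondays iff its first Monday is on day ≤ L−28 (so day 1–3 in a 31-day month, 1–2 in a 30-day month, day 1 in a leap February).
Checking each month of 2010: Jan starts Fri (31d); Feb starts Mon (28d); Mar starts Mon (31d) ✓; Apr starts Thu (30d); May starts Sat (31d) ✓; Jun starts Tue (30d); Jul starts Thu (31d); Aug starts Sun (31d) ✓; Sep starts Wed (30d); Oct starts Fri (31d); Nov starts Mon (30d) ✓; Dec starts Wed (31d).
Five-Monday months: March, May, August, November → 4.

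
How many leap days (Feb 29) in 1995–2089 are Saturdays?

3

Leap years in 1995–2089: 24 of them.
Feb 29 weekday advances by 5 (mod 7) from one leap year to the next four years later (or differs when a century non-leap intervenes).
Leap-day weekdays: 1996:Thu 2000:Tue 2004:Sun 2008:Fri 2012:Wed 2016:Mon 2020:Sat✓ 2024:Thu 2028:Tue 2032:Sun 2036:Fri 2040:Wed 2044:Mon 2048:Sat✓ 2052:Thu 2056:Tue 2060:Sun 2064:Fri 2068:Wed 2072:Mon 2076:Sat✓ 2080:Thu 2084:Tue 2088:Sun
Saturday: 2020, 2048, 2076 → 3.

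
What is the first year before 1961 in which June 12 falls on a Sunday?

From one year to the next, a fixed date's weekday advances by 1, or by 2 when a Feb 29 lies between the two dates.
1961: June 12 is Monday.
1960: Sunday (−1)
June 12 falls on a Sunday in 1960.

1960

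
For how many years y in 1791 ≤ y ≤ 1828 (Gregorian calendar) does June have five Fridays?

June has 30 days; it has five Fridays when Friday falls among the first (month-length − 28) days — i.e. when June 1 is one of Friday/Thursday.
June 1 by year: 1791:Wed 1792:Fri✓ 1793:Sat 1794:Sun 1795:Mon 1796:Wed 1797:Thu✓ 1798:Fri✓ 1799:Sat 1800:Sun 1801:Mon 1802:Tue 1803:Wed 1804:Fri✓ 1805:Sat …(8 more)… 1814:Wed 1815:Thu✓ 1816:Sat 1817:Sun 1818:Mon 1819:Tue 1820:Thu✓ 1821:Fri✓ 1822:Sat 1823:Sun 1824:Tue 1825:Wed 1826:Thu✓ 1827:Fri✓ 1828:Sun
Years with five Fridays: 1792, 1797, 1798, 1804, 1809, 1810, 1815, 1820, 1821, 1826, 1827 → 11.

11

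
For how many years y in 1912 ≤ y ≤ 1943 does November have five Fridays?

November has 30 days; it has five Fridays when Friday falls among the first (month-length − 28) days — i.e. when November 1 is one of Friday/Thursday.
November 1 by year: 1912:Fri✓ 1913:Sat 1914:Sun 1915:Mon 1916:Wed 1917:Thu✓ 1918:Fri✓ 1919:Sat 1920:Mon 1921:Tue 1922:Wed 1923:Thu✓ 1924:Sat 1925:Sun 1926:Mon 1927:Tue 1928:Thu✓ 1929:Fri✓ 1930:Sat 1931:Sun 1932:Tue 1933:Wed 1934:Thu✓ 1935:Fri✓ 1936:Sun 1937:Mon 1938:Tue 1939:Wed 1940:Fri✓ 1941:Sat 1942:Sun 1943:Mon
Years with five Fridays: 1912, 1917, 1918, 1923, 1928, 1929, 1934, 1935, 1940 → 9.

9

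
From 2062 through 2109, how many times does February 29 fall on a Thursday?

Leap years in 2062–2109: 11 of them.
Feb 29 weekday advances by 5 (mod 7) from one leap year to the next four years later (or differs when a century non-leap intervenes).
Leap-day weekdays: 2064:Fri 2068:Wed 2072:Mon 2076:Sat 2080:Thu✓ 2084:Tue 2088:Sun 2092:Fri 2096:Wed 2104:Fri 2108:Wed
Thursday: 2080 → 1.

1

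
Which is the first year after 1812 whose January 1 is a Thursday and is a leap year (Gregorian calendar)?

Jan 1 advances by 2 weekdays after a leap year and by 1 after a common year.
1812: Jan 1 is Wednesday (leap).
1813: Friday
1814: Saturday
1815: Sunday
1816: Monday (leap)
1817: Wednesday
1818: Thursday
1819: Friday
1820: Saturday (leap)
1821: Monday
1822: Tuesday
1823: Wednesday
1824: Thursday (leap)
1824 begins on a Thursday and is a leap year.

1824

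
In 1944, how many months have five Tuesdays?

A month of length L has five Tuesdays iff its first Tuesday is on day ≤ L−28 (so day 1–3 in a 31-day month, 1–2 in a 30-day month, day 1 in a leap February).
Checking each month of 1944: Jan starts Sat (31d); Feb starts Tue (29d) ✓; Mar starts Wed (31d); Apr starts Sat (30d); May starts Mon (31d) ✓; Jun starts Thu (30d); Jul starts Sat (31d); Aug starts Tue (31d) ✓; Sep starts Fri (30d); Oct starts Sun (31d) ✓; Nov starts Wed (30d); Dec starts Fri (31d).
Five-Tuesday months: February, May, August, October → 4.

4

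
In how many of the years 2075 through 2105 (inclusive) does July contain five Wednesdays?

July has 31 days; it has five Wednesdays when Wednesday falls among the first (month-length − 28) days — i.e. when July 1 is one of Wednesday/Tuesday/Monday.
July 1 by year: 2075:Mon✓ 2076:Wed✓ 2077:Thu 2078:Fri 2079:Sat 2080:Mon✓ 2081:Tue✓ 2082:Wed✓ 2083:Thu 2084:Sat 2085:Sun 2086:Mon✓ 2087:Tue✓ 2088:Thu 2089:Fri 2090:Sat 2091:Sun 2092:Tue✓ 2093:Wed✓ 2094:Thu 2095:Fri 2096:Sun 2097:Mon✓ 2098:Tue✓ 2099:Wed✓ 2100:Thu 2101:Fri 2102:Sat 2103:Sun 2104:Tue✓ 2105:Wed✓
Years with five Wednesdays: 2075, 2076, 2080, 2081, 2082, 2086, 2087, 2092, 2093, 2097, 2098, 2099, 2104, 2105 → 14.

14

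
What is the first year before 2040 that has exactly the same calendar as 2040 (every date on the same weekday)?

Two years share a calendar iff Jan 1 falls on the same weekday and both are leap or both are common. 2040: Jan 1 is Sunday, leap year.
2039: Jan 1 Saturday, common
2038: Jan 1 Friday, common
2037: Jan 1 Thursday, common
2036: Jan 1 Tuesday, leap
2035: Jan 1 Monday, common
2034: Jan 1 Sunday, common
2033: Jan 1 Saturday, common
2032: Jan 1 Thursday, leap
2031: Jan 1 Wednesday, common
2030: Jan 1 Tuesday, common
2029: Jan 1 Monday, common
2028: Jan 1 Saturday, leap
2027: Jan 1 Friday, common
2026: Jan 1 Thursday, common
2025: Jan 1 Wednesday, common
2024: Jan 1 Monday, leap
2023: Jan 1 Sunday, common
2022: Jan 1 Saturday, common
2021: Jan 1 Friday, common
2020: Jan 1 Wednesday, leap
2019: Jan 1 Tuesday, common
2018: Jan 1 Monday, common
2017: Jan 1 Sunday, common
2016: Jan 1 Friday, leap
2015: Jan 1 Thursday, common
2014: Jan 1 Wednesday, common
2013: Jan 1 Tuesday, common
2012: Jan 1 Sunday, leap
2012 matches on both conditions.

2012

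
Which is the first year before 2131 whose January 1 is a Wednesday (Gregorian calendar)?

2127

Jan 1 advances by 2 weekdays after a leap year and by 1 after a common year.
2131: Jan 1 is Monday.
2130: Sunday
2129: Saturday
2128: Thursday (leap)
2127: Wednesday
2127 begins on a Wednesday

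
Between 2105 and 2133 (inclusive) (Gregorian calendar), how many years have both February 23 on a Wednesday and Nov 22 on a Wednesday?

1

Check each year's weekday for February 23 and Nov 22:
  2105: Mon/Sun  2106: Tue/Mon  2107: Wed/Tue  2108: Thu/Thu  2109: Sat/Fri  2110: Sun/Sat  2111: Mon/Sun  2112: Tue/Tue  2113: Thu/Wed  2114: Fri/Thu  2115: Sat/Fri  2116: Sun/Sun  2117: Tue/Mon  2118: Wed/Tue  2119: Thu/Wed  2120: Fri/Fri  2121: Sun/Sat  2122: Mon/Sun  2123: Tue/Mon  2124: Wed/Wed ✓  2125: Fri/Thu  2126: Sat/Fri  2127: Sun/Sat  2128: Mon/Mon  2129: Wed/Tue  2130: Thu/Wed  2131: Fri/Thu  2132: Sat/Sat  2133: Mon/Sun
Both conditions hold in: 2124 — 1.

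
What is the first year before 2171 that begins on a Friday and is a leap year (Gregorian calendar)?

2168

Jan 1 advances by 2 weekdays after a leap year and by 1 after a common year.
2171: Jan 1 is Tuesday.
2170: Monday
2169: Sunday
2168: Friday (leap)
2168 begins on a Friday and is a leap year.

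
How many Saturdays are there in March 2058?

5

March 2058 has 31 days and begins on Friday.
The first Saturday is March 2.
Saturdays fall on 2, 9, 16, 23, 30 — that's 5.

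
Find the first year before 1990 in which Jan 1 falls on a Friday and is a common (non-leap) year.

Jan 1 advances by 2 weekdays after a leap year and by 1 after a common year.
1990: Jan 1 is Monday.
1989: Sunday
1988: Friday (leap)
1987: Thursday
1986: Wednesday
1985: Tuesday
1984: Sunday (leap)
1983: Saturday
1982: Friday
1982 begins on a Friday and is a common year.

1982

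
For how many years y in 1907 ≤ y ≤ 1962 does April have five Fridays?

16

April has 30 days; it has five Fridays when Friday falls among the first (month-length − 28) days — i.e. when April 1 is one of Friday/Thursday.
April 1 by year: 1907:Mon 1908:Wed 1909:Thu✓ 1910:Fri✓ 1911:Sat 1912:Mon 1913:Tue 1914:Wed 1915:Thu✓ 1916:Sat 1917:Sun 1918:Mon 1919:Tue 1920:Thu✓ 1921:Fri✓ …(26 more)… 1948:Thu✓ 1949:Fri✓ 1950:Sat 1951:Sun 1952:Tue 1953:Wed 1954:Thu✓ 1955:Fri✓ 1956:Sun 1957:Mon 1958:Tue 1959:Wed 1960:Fri✓ 1961:Sat 1962:Sun
Years with five Fridays: 1909, 1910, 1915, 1920, 1921, 1926, 1927, 1932, 1937, 1938, 1943, 1948, 1949, 1954, 1955, 1960 → 16.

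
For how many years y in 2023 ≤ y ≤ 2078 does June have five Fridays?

16

June has 30 days; it has five Fridays when Friday falls among the first (month-length − 28) days — i.e. when June 1 is one of Friday/Thursday.
June 1 by year: 2023:Thu✓ 2024:Sat 2025:Sun 2026:Mon 2027:Tue 2028:Thu✓ 2029:Fri✓ 2030:Sat 2031:Sun 2032:Tue 2033:Wed 2034:Thu✓ 2035:Fri✓ 2036:Sun 2037:Mon …(26 more)… 2064:Sun 2065:Mon 2066:Tue 2067:Wed 2068:Fri✓ 2069:Sat 2070:Sun 2071:Mon 2072:Wed 2073:Thu✓ 2074:Fri✓ 2075:Sat 2076:Mon 2077:Tue 2078:Wed
Years with five Fridays: 2023, 2028, 2029, 2034, 2035, 2040, 2045, 2046, 2051, 2056, 2057, 2062, 2063, 2068, 2073, 2074 → 16.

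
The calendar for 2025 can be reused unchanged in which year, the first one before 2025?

2014

Two years share a calendar iff Jan 1 falls on the same weekday and both are leap or both are common. 2025: Jan 1 is Wednesday, common year.
2024: Jan 1 Monday, leap
2023: Jan 1 Sunday, common
2022: Jan 1 Saturday, common
2021: Jan 1 Friday, common
2020: Jan 1 Wednesday, leap
2019: Jan 1 Tuesday, common
2018: Jan 1 Monday, common
2017: Jan 1 Sunday, common
2016: Jan 1 Friday, leap
2015: Jan 1 Thursday, common
2014: Jan 1 Wednesday, common
2014 matches on both conditions.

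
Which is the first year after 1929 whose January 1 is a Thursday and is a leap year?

1948

Jan 1 advances by 2 weekdays after a leap year and by 1 after a common year.
1929: Jan 1 is Tuesday.
1930: Wednesday
1931: Thursday
1932: Friday (leap)
1933: Sunday
1934: Monday
1935: Tuesday
1936: Wednesday (leap)
1937: Friday
1938: Saturday
1939: Sunday
1940: Monday (leap)
1941: Wednesday
1942: Thursday
1943: Friday
1944: Saturday (leap)
1945: Monday
1946: Tuesday
1947: Wednesday
1948: Thursday (leap)
1948 begins on a Thursday and is a leap year.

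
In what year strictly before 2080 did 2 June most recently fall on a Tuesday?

From one year to the next, a fixed date's weekday advances by 1, or by 2 when a Feb 29 lies between the two dates.
2080: June 2 is Sunday.
2079: Friday (−2)
2078: Thursday (−1)
2077: Wednesday (−1)
2076: Tuesday (−1)
2 June falls on a Tuesday in 2076.

2076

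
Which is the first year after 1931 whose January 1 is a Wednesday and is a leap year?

Jan 1 advances by 2 weekdays after a leap year and by 1 after a common year.
1931: Jan 1 is Thursday.
1932: Friday (leap)
1933: Sunday
1934: Monday
1935: Tuesday
1936: Wednesday (leap)
1936 begins on a Wednesday and is a leap year.

1936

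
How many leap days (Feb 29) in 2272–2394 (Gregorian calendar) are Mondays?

5

Leap years in 2272–2394: 30 of them.
Feb 29 weekday advances by 5 (mod 7) from one leap year to the next four years later (or differs when a century non-leap intervenes).
Leap-day weekdays: 2272:Thu 2276:Tue 2280:Sun 2284:Fri 2288:Wed 2292:Mon✓ 2296:Sat 2304:Mon✓ 2308:Sat 2312:Thu 2316:Tue 2320:Sun 2324:Fri …(4 more)… 2344:Tue 2348:Sun 2352:Fri 2356:Wed 2360:Mon✓ 2364:Sat 2368:Thu 2372:Tue 2376:Sun 2380:Fri 2384:Wed 2388:Mon✓ 2392:Sat
Monday: 2292, 2304, 2332, 2360, 2388 → 5.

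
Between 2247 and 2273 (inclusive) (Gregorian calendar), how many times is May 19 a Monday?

Track May 19's weekday year by year (advancing +1, or +2 across a Feb 29):
  2247: Wed  2248: Fri (+2)  2249: Sat (+1)  2250: Sun (+1)  2251: Mon (+1) ✓
  2252: Wed (+2)  2253: Thu (+1)  2254: Fri (+1)  2255: Sat (+1)  2256: Mon (+2) ✓
  2257: Tue (+1)  2258: Wed (+1)  2259: Thu (+1)  2260: Sat (+2)  2261: Sun (+1)
  2262: Mon (+1) ✓  2263: Tue (+1)  2264: Thu (+2)  2265: Fri (+1)  2266: Sat (+1)
  2267: Sun (+1)  2268: Tue (+2)  2269: Wed (+1)  2270: Thu (+1)  2271: Fri (+1)
  2272: Sun (+2)  2273: Mon (+1) ✓
Monday years: 2251, 2256, 2262, 2273 — 4 in total.

4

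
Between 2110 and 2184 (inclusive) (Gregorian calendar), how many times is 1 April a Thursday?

11

Track 1 April's weekday year by year (advancing +1, or +2 across a Feb 29):
  2110: Tue  2111: Wed (+1)  2112: Fri (+2)  2113: Sat (+1)  2114: Sun (+1)
  2115: Mon (+1)  2116: Wed (+2)  2117: Thu (+1) ✓  2118: Fri (+1)  2119: Sat (+1)
  2120: Mon (+2)  2121: Tue (+1)  2122: Wed (+1)  2123: Thu (+1) ✓  … (47 more years) …
  2171: Mon (+1)  2172: Wed (+2)  2173: Thu (+1) ✓  2174: Fri (+1)  2175: Sat (+1)
  2176: Mon (+2)  2177: Tue (+1)  2178: Wed (+1)  2179: Thu (+1) ✓  2180: Sat (+2)
  2181: Sun (+1)  2182: Mon (+1)  2183: Tue (+1)  2184: Thu (+2) ✓
Thursday years: 2117, 2123, 2128, 2134, 2145, 2151, 2156, 2162, 2173, 2179, 2184 — 11 in total.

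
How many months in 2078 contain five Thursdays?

A month of length L has five Thursdays iff its first Thursday is on day ≤ L−28 (so day 1–3 in a 31-day month, 1–2 in a 30-day month, day 1 in a leap February).
Checking each month of 2078: Jan starts Sat (31d); Feb starts Tue (28d); Mar starts Tue (31d) ✓; Apr starts Fri (30d); May starts Sun (31d); Jun starts Wed (30d) ✓; Jul starts Fri (31d); Aug starts Mon (31d); Sep starts Thu (30d) ✓; Oct starts Sat (31d); Nov starts Tue (30d); Dec starts Thu (31d) ✓.
Five-Thursday months: March, June, September, December → 4.

4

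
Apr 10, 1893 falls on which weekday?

Monday

January 1, 1893 is a Sunday.
April 10 is day 100 of the year, i.e. 99 days after Jan 1.
99 mod 7 = 1, so advance 1 weekday from Sunday: Monday.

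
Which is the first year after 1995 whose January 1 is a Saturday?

2000

Jan 1 advances by 2 weekdays after a leap year and by 1 after a common year.
1995: Jan 1 is Sunday.
1996: Monday (leap)
1997: Wednesday
1998: Thursday
1999: Friday
2000: Saturday (leap)
2000 begins on a Saturday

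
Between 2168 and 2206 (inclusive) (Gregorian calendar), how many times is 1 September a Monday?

6

Track 1 September's weekday year by year (advancing +1, or +2 across a Feb 29):
  2168: Thu  2169: Fri (+1)  2170: Sat (+1)  2171: Sun (+1)  2172: Tue (+2)
  2173: Wed (+1)  2174: Thu (+1)  2175: Fri (+1)  2176: Sun (+2)  2177: Mon (+1) ✓
  2178: Tue (+1)  2179: Wed (+1)  2180: Fri (+2)  2181: Sat (+1)  … (11 more years) …
  2193: Sun (+1)  2194: Mon (+1) ✓  2195: Tue (+1)  2196: Thu (+2)  2197: Fri (+1)
  2198: Sat (+1)  2199: Sun (+1)  2200: Mon (+1) ✓  2201: Tue (+1)  2202: Wed (+1)
  2203: Thu (+1)  2204: Sat (+2)  2205: Sun (+1)  2206: Mon (+1) ✓
Monday years: 2177, 2183, 2188, 2194, 2200, 2206 — 6 in total.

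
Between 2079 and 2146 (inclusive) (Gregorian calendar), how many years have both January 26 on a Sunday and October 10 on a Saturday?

2

Check each year's weekday for January 26 and October 10:
  2079: Thu/Tue  2080: Fri/Thu  2081: Sun/Fri  2082: Mon/Sat  2083: Tue/Sun  2084: Wed/Tue  2085: Fri/Wed  2086: Sat/Thu  2087: Sun/Fri  2088: Mon/Sun  2089: Wed/Mon  2090: Thu/Tue  2091: Fri/Wed  2092: Sat/Fri  …(40 more)…  2133: Mon/Sat  2134: Tue/Sun  2135: Wed/Mon  2136: Thu/Wed  2137: Sat/Thu  2138: Sun/Fri  2139: Mon/Sat  2140: Tue/Mon  2141: Thu/Tue  2142: Fri/Wed  2143: Sat/Thu  2144: Sun/Sat ✓  2145: Tue/Sun  2146: Wed/Mon
Both conditions hold in: 2116, 2144 — 2.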